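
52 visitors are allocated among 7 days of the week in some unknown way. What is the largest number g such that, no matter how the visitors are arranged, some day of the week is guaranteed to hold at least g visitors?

8

Pigeonhole: the 7 days of the week are the holes and the 52 visitors are the pigeons.
If every day of the week held at most 7 visitors, the total would be at most 7 × 7 = 49, which is less than 52.
So some day of the week holds at least ⌈52/7⌉ = 8 visitors.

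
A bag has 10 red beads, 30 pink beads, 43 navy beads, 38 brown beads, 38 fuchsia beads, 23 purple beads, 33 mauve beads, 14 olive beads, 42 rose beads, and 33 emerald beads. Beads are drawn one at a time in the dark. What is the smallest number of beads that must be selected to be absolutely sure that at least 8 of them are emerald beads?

In the worst case for collecting emerald beads, every non-emerald bead comes out first.
There are 10 + 30 + 43 + 38 + 38 + 23 + 33 + 14 + 42 = 271 non-emerald beads altogether.
After those, each further bead must be emerald, so 271 + 8 = 279 draws guarantee 8 emerald beads.

279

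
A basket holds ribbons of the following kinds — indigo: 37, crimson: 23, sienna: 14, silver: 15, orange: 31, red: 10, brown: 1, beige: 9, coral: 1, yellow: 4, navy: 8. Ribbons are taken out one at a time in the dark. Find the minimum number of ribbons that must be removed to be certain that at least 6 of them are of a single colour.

47

By pigeonhole, put each drawn ribbon into a box by colour. The largest draw with every box below 6 takes min(count, 5) from each colour; colours with fewer than 5 contribute all they have.
Σ min(cᵢ, 5) = 5 + 5 + 5 + 5 + 5 + 5 + 1 + 5 + 1 + 4 + 5 = 46.
Draw number 46 + 1 = 47 must push one box to 6.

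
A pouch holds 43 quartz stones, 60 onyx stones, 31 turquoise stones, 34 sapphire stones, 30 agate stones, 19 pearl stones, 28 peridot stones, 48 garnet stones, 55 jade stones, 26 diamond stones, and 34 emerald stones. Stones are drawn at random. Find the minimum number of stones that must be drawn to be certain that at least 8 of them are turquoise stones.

In the worst case for collecting turquoise stones, every non-turquoise stone comes out first.
There are 43 + 60 + 34 + 30 + 19 + 28 + 48 + 55 + 26 + 34 = 377 non-turquoise stones altogether.
After those, each further stone must be turquoise, so 377 + 8 = 385 draws guarantee 8 turquoise stones.

385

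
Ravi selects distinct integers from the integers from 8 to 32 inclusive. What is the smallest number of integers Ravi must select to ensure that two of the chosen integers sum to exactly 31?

Two chosen integers sum to 31 exactly when both halves of some pair {x, 31−x} with 8 ≤ x ≤ 31−x ≤ 23 are chosen — 8 such pairs.
The remaining 9 elements (those with no distinct partner in range) can never complete a 31-sum, so the worst case takes all of them and one from each pair: 9 + 8 = 17.
The 18th integer has to be the second member of some pair, so 17 + 1 = 18.

18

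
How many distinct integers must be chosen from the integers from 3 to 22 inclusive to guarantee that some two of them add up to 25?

11

A set avoiding the sum 25 can contain at most one of each pair {x, 25−x}.
The integers 13, …, 22 (10 of them) are such a set: any two sum to at least 13+14 = 27 > 25.
Any 11th integer completes one of the 10 pairs, so 11 choices force a sum of 25.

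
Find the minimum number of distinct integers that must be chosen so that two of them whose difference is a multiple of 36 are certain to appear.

37

Integers whose pairwise differences are multiples of 36 are exactly those sharing a remainder mod 36. The 36 residue classes mod 36 are the pigeonholes.
With 36 integers one could put 1 in each residue class and have no class reach 2.
The 37th integer pushes some class to 2, so 36·1 + 1 = 37.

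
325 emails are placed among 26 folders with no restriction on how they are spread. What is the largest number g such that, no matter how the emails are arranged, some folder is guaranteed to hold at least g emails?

The 26 folders are the holes and the 325 emails are the pigeons.
If every folder held at most 12 emails, the total would be at most 26 × 12 = 312, which is less than 325.
So some folder holds at least ⌈325/26⌉ = 13 emails.

13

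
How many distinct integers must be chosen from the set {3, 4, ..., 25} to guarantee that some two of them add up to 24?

15

Two chosen integers sum to 24 exactly when both halves of some pair {x, 24−x} with 3 ≤ x ≤ 24−x ≤ 21 are chosen — 9 such pairs.
The remaining 5 elements (those with no distinct partner in range) can never complete a 24-sum, so the worst case takes all of them and one from each pair: 5 + 9 = 14.
Pigeonhole: the 15th integer has to be the second member of some pair, so 14 + 1 = 15.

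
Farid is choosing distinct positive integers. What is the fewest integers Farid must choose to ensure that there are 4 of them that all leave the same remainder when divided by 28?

The 28 residue classes mod 28 are the pigeonholes.
With 84 integers one could put 3 in each residue class and have no class reach 4.
The 85th integer pushes some class to 4, so 28·3 + 1 = 85.

85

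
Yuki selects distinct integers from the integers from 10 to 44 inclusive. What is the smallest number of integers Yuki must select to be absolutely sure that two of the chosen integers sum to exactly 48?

A set avoiding the sum 48 can contain at most one of each pair {x, 48−x}, plus the 7 elements whose complement lies outside the range or equal to its own complement.
The integers 24, …, 44 (21 of them) are such a set: any two sum to at least 24+25 = 49 > 48.
Any 22nd integer completes one of the 14 pairs, so 22 choices force a sum of 48.

22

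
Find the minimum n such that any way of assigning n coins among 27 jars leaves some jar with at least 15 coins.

With 378 coins one could put exactly 14 in each of the 27 jars, and no jar would reach 15.
One more coin must land in a jar that already has 14, giving it 15.
So 27 × 14 + 1 = 379 coins are required.

379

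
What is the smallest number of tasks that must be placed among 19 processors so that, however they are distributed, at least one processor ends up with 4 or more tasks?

With 57 tasks one could put exactly 3 in each of the 19 processors, and no processor would reach 4.
By the pigeonhole principle, one more task must land in a processor that already has 3, giving it 4.
So 19 × 3 + 1 = 58 tasks are required.

58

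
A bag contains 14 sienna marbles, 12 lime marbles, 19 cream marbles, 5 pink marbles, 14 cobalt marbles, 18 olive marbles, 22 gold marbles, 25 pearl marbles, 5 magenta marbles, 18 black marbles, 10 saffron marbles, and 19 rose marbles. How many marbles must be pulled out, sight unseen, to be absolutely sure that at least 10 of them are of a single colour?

An adversary could hand out at most 9 marbles per colour (pink, magenta run out sooner): 9 + 9 + 9 + 5 + 9 + 9 + 9 + 9 + 5 + 9 + 9 + 9 = 100 marbles and still no colour has 10.
By pigeonhole, one more marble lands in a colour already at 9, so 101 draws are enough and 100 are not.

101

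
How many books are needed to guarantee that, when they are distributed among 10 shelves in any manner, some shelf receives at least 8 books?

71

With 70 books one could put exactly 7 in each of the 10 shelves, and no shelf would reach 8.
One more book must land in a shelf that already has 7, giving it 8.
So 10 × 7 + 1 = 71 books are required.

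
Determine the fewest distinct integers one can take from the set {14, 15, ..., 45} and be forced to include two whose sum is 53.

Group the elements by complementary pair {x, 53−x}: {14,39}, {15,38}, {16,37}, …, giving 13 two-element pairs and 6 integers whose partner 53−x falls outside [14,45].
By the pigeonhole principle, treating each of those 19 groups as a pigeonhole, one can pick one integer per group — 19 integers — with no two summing to 53.
The 20th integer lands in an occupied pair, forcing a sum of 53.

20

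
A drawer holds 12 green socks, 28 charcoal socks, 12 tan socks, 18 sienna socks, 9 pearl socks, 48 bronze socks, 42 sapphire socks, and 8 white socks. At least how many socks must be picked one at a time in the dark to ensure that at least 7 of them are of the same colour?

49

By pigeonhole, the 8 colours are the holes; the socks drawn are the pigeons.
To avoid 7 of any one colour, the worst case takes at most 6 of each colour.
That gives 6 + 6 + 6 + 6 + 6 + 6 + 6 + 6 = 48 socks with no colour reaching 7.
The next sock forces some colour to 7, so 48 + 1 = 49.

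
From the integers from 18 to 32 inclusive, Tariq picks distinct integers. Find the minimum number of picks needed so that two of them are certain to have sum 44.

A set avoiding the sum 44 can contain at most one of each pair {x, 44−x}, plus the 7 elements whose complement lies outside the range or equal to its own complement.
The integers 22, …, 32 (11 of them) are such a set: any two sum to at least 22+23 = 45 > 44.
Any 12th integer completes one of the 4 pairs, so 12 choices force a sum of 44.

12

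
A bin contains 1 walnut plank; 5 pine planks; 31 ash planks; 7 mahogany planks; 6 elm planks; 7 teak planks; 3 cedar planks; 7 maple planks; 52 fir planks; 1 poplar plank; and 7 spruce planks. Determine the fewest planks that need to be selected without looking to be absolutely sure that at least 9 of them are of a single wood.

Pigeonhole: put each drawn plank into a box by wood. The largest draw with every box below 9 takes min(count, 8) from each wood; woods with fewer than 8 contribute all they have.
Σ min(cᵢ, 8) = 1 + 5 + 8 + 7 + 6 + 7 + 3 + 7 + 8 + 1 + 7 = 60.
Draw number 60 + 1 = 61 must push one box to 9.

61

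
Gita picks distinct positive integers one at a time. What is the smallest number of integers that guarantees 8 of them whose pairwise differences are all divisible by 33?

Integers whose pairwise differences are multiples of 33 are exactly those sharing a remainder mod 33. By the pigeonhole principle, the 33 residue classes mod 33 are the pigeonholes.
With 231 integers one could put 7 in each residue class and have no class reach 8.
The 232nd integer pushes some class to 8, so 33·7 + 1 = 232.

232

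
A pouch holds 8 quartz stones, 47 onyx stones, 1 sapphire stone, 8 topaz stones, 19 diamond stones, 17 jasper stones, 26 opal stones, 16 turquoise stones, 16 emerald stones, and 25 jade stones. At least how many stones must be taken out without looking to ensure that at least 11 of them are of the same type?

88

By the pigeonhole principle, put each drawn stone into a box by type. The largest draw with every box below 11 takes min(count, 10) from each type; types with fewer than 10 contribute all they have.
Σ min(cᵢ, 10) = 8 + 10 + 1 + 8 + 10 + 10 + 10 + 10 + 10 + 10 = 87.
Draw number 87 + 1 = 88 must push one box to 11.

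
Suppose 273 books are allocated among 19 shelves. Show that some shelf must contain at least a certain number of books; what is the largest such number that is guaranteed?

By pigeonhole, the 19 shelves are the holes and the 273 books are the pigeons.
If every shelf held at most 14 books, the total would be at most 19 × 14 = 266, which is less than 273.
So some shelf holds at least ⌈273/19⌉ = 15 books.

15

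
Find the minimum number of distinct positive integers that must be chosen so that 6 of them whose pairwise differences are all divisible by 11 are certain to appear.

56

Integers whose pairwise differences are multiples of 11 are exactly those sharing a remainder mod 11. The 11 residue classes mod 11 are the pigeonholes.
With 55 integers one could put 5 in each residue class and have no class reach 6.
The 56th integer pushes some class to 6, so 11·5 + 1 = 56.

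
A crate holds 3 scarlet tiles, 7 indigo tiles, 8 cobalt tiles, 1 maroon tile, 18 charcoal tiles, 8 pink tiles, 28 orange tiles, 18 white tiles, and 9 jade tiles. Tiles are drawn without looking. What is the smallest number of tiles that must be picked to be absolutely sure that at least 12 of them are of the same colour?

An adversary could hand out at most 11 tiles per colour (6 colours run out sooner): 3 + 7 + 8 + 1 + 11 + 8 + 11 + 11 + 9 = 69 tiles and still no colour has 12.
Pigeonhole: one more tile lands in a colour already at 11, so 70 draws are enough and 69 are not.

70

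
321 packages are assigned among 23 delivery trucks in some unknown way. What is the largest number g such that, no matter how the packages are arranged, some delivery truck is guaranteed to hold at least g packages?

14

The 23 delivery trucks are the holes and the 321 packages are the pigeons.
If every delivery truck held at most 13 packages, the total would be at most 23 × 13 = 299, which is less than 321.
So some delivery truck holds at least ⌈321/23⌉ = 14 packages.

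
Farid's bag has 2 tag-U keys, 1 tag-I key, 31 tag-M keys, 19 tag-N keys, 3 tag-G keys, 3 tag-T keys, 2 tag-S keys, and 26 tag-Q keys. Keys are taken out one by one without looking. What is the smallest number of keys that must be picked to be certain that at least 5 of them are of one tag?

An adversary could hand out at most 4 keys per tag (5 tags run out sooner): 2 + 1 + 4 + 4 + 3 + 3 + 2 + 4 = 23 keys and still no tag has 5.
By the pigeonhole principle, one more key lands in a tag already at 4, so 24 draws are enough and 23 are not.

24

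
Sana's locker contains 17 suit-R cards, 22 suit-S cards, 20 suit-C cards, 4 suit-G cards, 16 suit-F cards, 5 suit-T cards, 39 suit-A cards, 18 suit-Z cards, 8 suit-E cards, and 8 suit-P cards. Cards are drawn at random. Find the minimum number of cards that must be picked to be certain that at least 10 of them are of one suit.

80

The 10 suits are the holes; the cards drawn are the pigeons.
To avoid 10 of any one suit, the worst case takes at most 9 of each suit, or every card of a suit that has fewer than 9.
That gives 9 + 9 + 9 + 4 + 9 + 5 + 9 + 9 + 8 + 8 = 79 cards with no suit reaching 10.
The next card forces some suit to 10, so 79 + 1 = 80.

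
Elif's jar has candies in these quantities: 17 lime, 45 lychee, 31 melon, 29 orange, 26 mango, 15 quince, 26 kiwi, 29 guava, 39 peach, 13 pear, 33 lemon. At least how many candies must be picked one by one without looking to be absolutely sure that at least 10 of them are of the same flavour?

By the pigeonhole principle, put each drawn candy into a box by flavour. The largest draw with every box below 10 takes min(count, 9) from each flavour.
Σ min(cᵢ, 9) = 9 + 9 + 9 + 9 + 9 + 9 + 9 + 9 + 9 + 9 + 9 = 99.
Draw number 99 + 1 = 100 must push one box to 10.

100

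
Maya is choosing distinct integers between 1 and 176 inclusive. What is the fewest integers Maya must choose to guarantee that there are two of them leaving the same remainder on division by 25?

26

Pigeonhole: the 25 residue classes mod 25 are the pigeonholes.
With 25 integers one could put 1 in each residue class and have no class reach 2.
The 26th integer pushes some class to 2, so 25·1 + 1 = 26.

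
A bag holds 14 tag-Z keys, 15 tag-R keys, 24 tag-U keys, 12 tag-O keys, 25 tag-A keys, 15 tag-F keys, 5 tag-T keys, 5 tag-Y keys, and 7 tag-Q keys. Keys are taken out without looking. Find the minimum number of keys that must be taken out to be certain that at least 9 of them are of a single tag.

66

Pigeonhole: put each drawn key into a box by tag. The largest draw with every box below 9 takes min(count, 8) from each tag; tags with fewer than 8 contribute all they have.
Σ min(cᵢ, 8) = 8 + 8 + 8 + 8 + 8 + 8 + 5 + 5 + 7 = 65.
Draw number 65 + 1 = 66 must push one box to 9.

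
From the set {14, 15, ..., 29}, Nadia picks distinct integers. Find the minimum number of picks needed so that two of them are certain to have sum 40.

11

Group the elements by complementary pair {x, 40−x}: {14,26}, {15,25}, {16,24}, …, giving 6 two-element pairs, the single value 20 (it cannot pair with itself since the integers are distinct), and 3 integers whose partner 40−x falls outside [14,29].
Treating each of those 10 groups as a pigeonhole, one can pick one integer per group — 10 integers — with no two summing to 40.
The 11th integer lands in an occupied pair, forcing a sum of 40.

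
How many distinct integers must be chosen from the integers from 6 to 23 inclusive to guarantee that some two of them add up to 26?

12

A set avoiding the sum 26 can contain at most one of each pair {x, 26−x}, plus the 4 elements whose complement lies outside the range or equal to its own complement.
The integers 13, …, 23 (11 of them) are such a set: any two sum to at least 13+14 = 27 > 26.
By pigeonhole, any 12th integer completes one of the 7 pairs, so 12 choices force a sum of 26.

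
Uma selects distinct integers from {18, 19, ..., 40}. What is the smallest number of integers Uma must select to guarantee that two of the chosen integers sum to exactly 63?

15

Group the elements by complementary pair {x, 63−x}: {23,40}, {24,39}, {25,38}, …, giving 9 two-element pairs and 5 integers whose partner 63−x falls outside [18,40].
Treating each of those 14 groups as a pigeonhole, one can pick one integer per group — 14 integers — with no two summing to 63.
The 15th integer lands in an occupied pair, forcing a sum of 63.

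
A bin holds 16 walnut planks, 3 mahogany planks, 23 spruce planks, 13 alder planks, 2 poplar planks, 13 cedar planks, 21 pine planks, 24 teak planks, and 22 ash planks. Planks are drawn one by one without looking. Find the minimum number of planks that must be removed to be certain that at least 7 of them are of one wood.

Pigeonhole: put each drawn plank into a box by wood. The largest draw with every box below 7 takes min(count, 6) from each wood; woods with fewer than 6 contribute all they have.
Σ min(cᵢ, 6) = 6 + 3 + 6 + 6 + 2 + 6 + 6 + 6 + 6 = 47.
Draw number 47 + 1 = 48 must push one box to 7.

48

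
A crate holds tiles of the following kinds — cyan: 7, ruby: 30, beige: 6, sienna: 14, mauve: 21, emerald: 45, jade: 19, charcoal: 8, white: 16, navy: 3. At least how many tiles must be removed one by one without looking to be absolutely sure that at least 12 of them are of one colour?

Pigeonhole: put each drawn tile into a box by colour. The largest draw with every box below 12 takes min(count, 11) from each colour; colours with fewer than 11 contribute all they have.
Σ min(cᵢ, 11) = 7 + 11 + 6 + 11 + 11 + 11 + 11 + 8 + 11 + 3 = 90.
Draw number 90 + 1 = 91 must push one box to 12.

91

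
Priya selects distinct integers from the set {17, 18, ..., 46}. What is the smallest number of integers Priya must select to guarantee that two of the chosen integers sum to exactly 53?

21

Group the elements by complementary pair {x, 53−x}: {17,36}, {18,35}, {19,34}, …, giving 10 two-element pairs and 10 integers whose partner 53−x falls outside [17,46].
By the pigeonhole principle, treating each of those 20 groups as a pigeonhole, one can pick one integer per group — 20 integers — with no two summing to 53.
The 21st integer lands in an occupied pair, forcing a sum of 53.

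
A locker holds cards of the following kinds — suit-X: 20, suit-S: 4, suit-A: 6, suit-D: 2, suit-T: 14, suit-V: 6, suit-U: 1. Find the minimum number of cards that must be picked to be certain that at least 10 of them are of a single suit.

38

An adversary could hand out at most 9 cards per suit (5 suits run out sooner): 9 + 4 + 6 + 2 + 9 + 6 + 1 = 37 cards and still no suit has 10.
By pigeonhole, one more card lands in a suit already at 9, so 38 draws are enough and 37 are not.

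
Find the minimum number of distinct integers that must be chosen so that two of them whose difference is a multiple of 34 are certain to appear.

Integers whose pairwise differences are multiples of 34 are exactly those sharing a remainder mod 34. Pigeonhole: the 34 residue classes mod 34 are the pigeonholes.
With 34 integers one could put 1 in each residue class and have no class reach 2.
The 35th integer pushes some class to 2, so 34·1 + 1 = 35.

35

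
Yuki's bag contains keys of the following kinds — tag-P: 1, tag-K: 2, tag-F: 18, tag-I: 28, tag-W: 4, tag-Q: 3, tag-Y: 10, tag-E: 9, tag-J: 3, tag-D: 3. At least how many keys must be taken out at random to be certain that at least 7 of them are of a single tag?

41

The 10 tags are the holes; the keys drawn are the pigeons.
To avoid 7 of any one tag, the worst case takes at most 6 of each tag, or every key of a tag that has fewer than 6.
That gives 1 + 2 + 6 + 6 + 4 + 3 + 6 + 6 + 3 + 3 = 40 keys with no tag reaching 7.
The next key forces some tag to 7, so 40 + 1 = 41.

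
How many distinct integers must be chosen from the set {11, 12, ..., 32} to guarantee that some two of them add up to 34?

17

A set avoiding the sum 34 can contain at most one of each pair {x, 34−x}, plus the 10 elements whose complement lies outside the range or equal to its own complement.
The integers 17, …, 32 (16 of them) are such a set: any two sum to at least 17+18 = 35 > 34.
By pigeonhole, any 17th integer completes one of the 6 pairs, so 17 choices force a sum of 34.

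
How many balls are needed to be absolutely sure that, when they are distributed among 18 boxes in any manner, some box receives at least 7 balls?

109

With 108 balls one could put exactly 6 in each of the 18 boxes, and no box would reach 7.
Pigeonhole: one more ball must land in a box that already has 6, giving it 7.
So 18 × 6 + 1 = 109 balls are required.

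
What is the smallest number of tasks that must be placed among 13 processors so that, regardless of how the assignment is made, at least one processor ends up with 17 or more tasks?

With 208 tasks one could put exactly 16 in each of the 13 processors, and no processor would reach 17.
One more task must land in a processor that already has 16, giving it 17.
So 13 × 16 + 1 = 209 tasks are required.

209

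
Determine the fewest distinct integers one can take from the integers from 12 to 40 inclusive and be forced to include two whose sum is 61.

Two chosen integers sum to 61 exactly when both halves of some pair {x, 61−x} with 21 ≤ x ≤ 61−x ≤ 40 are chosen — 10 such pairs.
The remaining 9 elements (those with no distinct partner in range) can never complete a 61-sum, so the worst case takes all of them and one from each pair: 9 + 10 = 19.
By the pigeonhole principle, the 20th integer has to be the second member of some pair, so 19 + 1 = 20.

20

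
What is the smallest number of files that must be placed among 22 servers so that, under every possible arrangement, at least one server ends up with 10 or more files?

199

With 198 files one could put exactly 9 in each of the 22 servers, and no server would reach 10.
By pigeonhole, one more file must land in a server that already has 9, giving it 10.
So 22 × 9 + 1 = 199 files are required.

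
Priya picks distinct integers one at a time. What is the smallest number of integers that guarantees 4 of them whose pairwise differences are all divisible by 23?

70

Integers whose pairwise differences are multiples of 23 are exactly those sharing a remainder mod 23. The 23 residue classes mod 23 are the pigeonholes.
With 69 integers one could put 3 in each residue class and have no class reach 4.
The 70th integer pushes some class to 4, so 23·3 + 1 = 70.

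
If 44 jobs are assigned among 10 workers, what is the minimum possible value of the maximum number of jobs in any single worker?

The 10 workers are the holes and the 44 jobs are the pigeons.
If every worker held at most 4 jobs, the total would be at most 10 × 4 = 40, which is less than 44.
So some worker holds at least ⌈44/10⌉ = 5 jobs.

5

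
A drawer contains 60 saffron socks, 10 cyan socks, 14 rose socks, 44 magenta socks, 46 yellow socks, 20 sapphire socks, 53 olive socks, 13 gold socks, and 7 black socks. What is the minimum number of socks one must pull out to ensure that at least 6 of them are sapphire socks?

In the worst case for collecting sapphire socks, every non-sapphire sock comes out first.
There are 60 + 10 + 14 + 44 + 46 + 53 + 13 + 7 = 247 non-sapphire socks altogether.
After those, each further sock must be sapphire, so 247 + 6 = 253 draws guarantee 6 sapphire socks.

253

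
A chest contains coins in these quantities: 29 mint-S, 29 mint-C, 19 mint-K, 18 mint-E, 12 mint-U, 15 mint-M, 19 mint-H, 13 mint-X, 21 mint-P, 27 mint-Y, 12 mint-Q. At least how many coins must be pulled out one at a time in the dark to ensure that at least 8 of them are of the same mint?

By the pigeonhole principle, the 11 mints are the holes; the coins drawn are the pigeons.
To avoid 8 of any one mint, the worst case takes at most 7 of each mint.
That gives 7 + 7 + 7 + 7 + 7 + 7 + 7 + 7 + 7 + 7 + 7 = 77 coins with no mint reaching 8.
The next coin forces some mint to 8, so 77 + 1 = 78.

78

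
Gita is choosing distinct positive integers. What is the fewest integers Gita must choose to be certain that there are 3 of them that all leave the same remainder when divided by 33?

The 33 residue classes mod 33 are the pigeonholes.
With 66 integers one could put 2 in each residue class and have no class reach 3.
The 67th integer pushes some class to 3, so 33·2 + 1 = 67.

67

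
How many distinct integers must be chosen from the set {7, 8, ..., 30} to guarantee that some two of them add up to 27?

A set avoiding the sum 27 can contain at most one of each pair {x, 27−x}, plus the 10 elements whose complement lies outside the range.
The integers 14, …, 30 (17 of them) are such a set: any two sum to at least 14+15 = 29 > 27.
Any 18th integer completes one of the 7 pairs, so 18 choices force a sum of 27.

18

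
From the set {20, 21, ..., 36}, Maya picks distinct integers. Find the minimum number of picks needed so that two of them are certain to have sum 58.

Two chosen integers sum to 58 exactly when both halves of some pair {x, 58−x} with 22 ≤ x ≤ 58−x ≤ 36 are chosen — 7 such pairs.
The remaining 3 elements (those with no distinct partner in range) can never complete a 58-sum, so the worst case takes all of them and one from each pair: 3 + 7 = 10.
Pigeonhole: the 11th integer has to be the second member of some pair, so 10 + 1 = 11.

11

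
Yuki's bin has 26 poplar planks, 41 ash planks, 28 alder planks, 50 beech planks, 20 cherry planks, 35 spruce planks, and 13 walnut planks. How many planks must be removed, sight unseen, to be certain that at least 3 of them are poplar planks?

In the worst case for collecting poplar planks, every non-poplar plank comes out first.
There are 41 + 28 + 50 + 20 + 35 + 13 = 187 non-poplar planks altogether.
After those, each further plank must be poplar, so 187 + 3 = 190 draws guarantee 3 poplar planks.

190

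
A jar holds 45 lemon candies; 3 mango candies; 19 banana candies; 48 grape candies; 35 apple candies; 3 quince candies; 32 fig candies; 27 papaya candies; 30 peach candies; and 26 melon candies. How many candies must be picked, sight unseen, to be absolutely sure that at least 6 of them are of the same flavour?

Put each drawn candy into a box by flavour. The largest draw with every box below 6 takes min(count, 5) from each flavour; flavours with fewer than 5 contribute all they have.
Σ min(cᵢ, 5) = 5 + 3 + 5 + 5 + 5 + 3 + 5 + 5 + 5 + 5 = 46.
Draw number 46 + 1 = 47 must push one box to 6.

47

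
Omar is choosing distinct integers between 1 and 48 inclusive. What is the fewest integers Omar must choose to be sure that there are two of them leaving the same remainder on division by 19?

The 19 residue classes mod 19 are the pigeonholes.
With 19 integers one could put 1 in each residue class and have no class reach 2.
The 20th integer pushes some class to 2, so 19·1 + 1 = 20.

20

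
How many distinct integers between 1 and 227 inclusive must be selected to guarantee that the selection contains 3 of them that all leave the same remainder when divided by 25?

By the pigeonhole principle, the 25 residue classes mod 25 are the pigeonholes.
With 50 integers one could put 2 in each residue class and have no class reach 3.
The 51st integer pushes some class to 3, so 25·2 + 1 = 51.

51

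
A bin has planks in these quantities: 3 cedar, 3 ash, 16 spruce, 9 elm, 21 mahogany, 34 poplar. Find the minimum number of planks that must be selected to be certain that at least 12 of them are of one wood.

49

By pigeonhole, the 6 woods are the holes; the planks drawn are the pigeons.
To avoid 12 of any one wood, the worst case takes at most 11 of each wood, or every plank of a wood that has fewer than 11.
That gives 3 + 3 + 11 + 9 + 11 + 11 = 48 planks with no wood reaching 12.
The next plank forces some wood to 12, so 48 + 1 = 49.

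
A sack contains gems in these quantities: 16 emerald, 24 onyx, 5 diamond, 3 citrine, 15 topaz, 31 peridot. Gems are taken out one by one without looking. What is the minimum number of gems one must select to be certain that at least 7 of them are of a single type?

Pigeonhole: the 6 types are the holes; the gems drawn are the pigeons.
To avoid 7 of any one type, the worst case takes at most 6 of each type, or every gem of a type that has fewer than 6.
That gives 6 + 6 + 5 + 3 + 6 + 6 = 32 gems with no type reaching 7.
The next gem forces some type to 7, so 32 + 1 = 33.

33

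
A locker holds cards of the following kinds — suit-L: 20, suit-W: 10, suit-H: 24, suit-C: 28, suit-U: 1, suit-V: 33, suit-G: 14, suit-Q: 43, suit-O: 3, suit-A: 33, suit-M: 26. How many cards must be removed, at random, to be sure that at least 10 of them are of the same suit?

An adversary could hand out at most 9 cards per suit (suit-U, suit-O run out sooner): 9 + 9 + 9 + 9 + 1 + 9 + 9 + 9 + 3 + 9 + 9 = 85 cards and still no suit has 10.
By pigeonhole, one more card lands in a suit already at 9, so 86 draws are enough and 85 are not.

86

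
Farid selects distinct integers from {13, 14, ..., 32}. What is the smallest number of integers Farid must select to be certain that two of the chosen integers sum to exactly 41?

13

Group the elements by complementary pair {x, 41−x}: {13,28}, {14,27}, {15,26}, …, giving 8 two-element pairs and 4 integers whose partner 41−x falls outside [13,32].
By pigeonhole, treating each of those 12 groups as a pigeonhole, one can pick one integer per group — 12 integers — with no two summing to 41.
The 13th integer lands in an occupied pair, forcing a sum of 41.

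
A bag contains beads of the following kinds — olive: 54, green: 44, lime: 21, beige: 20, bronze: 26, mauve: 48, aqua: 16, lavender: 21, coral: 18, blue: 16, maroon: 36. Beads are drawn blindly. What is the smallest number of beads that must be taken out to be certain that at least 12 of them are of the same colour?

An adversary could hand out at most 11 beads per colour: 11 + 11 + 11 + 11 + 11 + 11 + 11 + 11 + 11 + 11 + 11 = 121 beads and still no colour has 12.
One more bead lands in a colour already at 11, so 122 draws are enough and 121 are not.

122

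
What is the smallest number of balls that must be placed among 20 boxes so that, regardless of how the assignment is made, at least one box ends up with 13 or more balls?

With 240 balls one could put exactly 12 in each of the 20 boxes, and no box would reach 13.
One more ball must land in a box that already has 12, giving it 13.
So 20 × 12 + 1 = 241 balls are required.

241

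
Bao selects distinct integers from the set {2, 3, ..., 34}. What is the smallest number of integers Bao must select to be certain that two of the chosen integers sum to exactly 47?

Two chosen integers sum to 47 exactly when both halves of some pair {x, 47−x} with 13 ≤ x ≤ 47−x ≤ 34 are chosen — 11 such pairs.
The remaining 11 elements (those with no distinct partner in range) can never complete a 47-sum, so the worst case takes all of them and one from each pair: 11 + 11 = 22.
By the pigeonhole principle, the 23rd integer has to be the second member of some pair, so 22 + 1 = 23.

23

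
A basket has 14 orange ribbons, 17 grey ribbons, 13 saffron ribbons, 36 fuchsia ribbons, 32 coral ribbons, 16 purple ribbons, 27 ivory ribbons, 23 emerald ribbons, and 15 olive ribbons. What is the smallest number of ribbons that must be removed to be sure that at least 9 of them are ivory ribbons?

175

In the worst case for collecting ivory ribbons, every non-ivory ribbon comes out first.
There are 14 + 17 + 13 + 36 + 32 + 16 + 23 + 15 = 166 non-ivory ribbons altogether.
After those, each further ribbon must be ivory, so 166 + 9 = 175 draws guarantee 9 ivory ribbons.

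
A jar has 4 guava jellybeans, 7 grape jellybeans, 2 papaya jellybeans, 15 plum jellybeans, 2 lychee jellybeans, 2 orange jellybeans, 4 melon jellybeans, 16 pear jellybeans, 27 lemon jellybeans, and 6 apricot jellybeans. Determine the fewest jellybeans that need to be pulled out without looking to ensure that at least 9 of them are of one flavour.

52

Put each drawn jellybean into a box by flavour. The largest draw with every box below 9 takes min(count, 8) from each flavour; flavours with fewer than 8 contribute all they have.
Σ min(cᵢ, 8) = 4 + 7 + 2 + 8 + 2 + 2 + 4 + 8 + 8 + 6 = 51.
Draw number 51 + 1 = 52 must push one box to 9.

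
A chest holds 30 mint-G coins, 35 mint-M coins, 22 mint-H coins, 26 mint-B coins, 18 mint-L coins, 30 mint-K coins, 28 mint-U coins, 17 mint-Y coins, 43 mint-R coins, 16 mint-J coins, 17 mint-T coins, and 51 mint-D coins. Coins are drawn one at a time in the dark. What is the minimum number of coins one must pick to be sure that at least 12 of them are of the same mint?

An adversary could hand out at most 11 coins per mint: 11 + 11 + 11 + 11 + 11 + 11 + 11 + 11 + 11 + 11 + 11 + 11 = 132 coins and still no mint has 12.
By pigeonhole, one more coin lands in a mint already at 11, so 133 draws are enough and 132 are not.

133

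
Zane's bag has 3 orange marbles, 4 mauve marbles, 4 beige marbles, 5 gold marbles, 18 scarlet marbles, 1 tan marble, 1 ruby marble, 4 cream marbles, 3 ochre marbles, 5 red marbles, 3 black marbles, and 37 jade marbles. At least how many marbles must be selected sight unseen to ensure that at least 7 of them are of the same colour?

46

Put each drawn marble into a box by colour. The largest draw with every box below 7 takes min(count, 6) from each colour; colours with fewer than 6 contribute all they have.
Σ min(cᵢ, 6) = 3 + 4 + 4 + 5 + 6 + 1 + 1 + 4 + 3 + 5 + 3 + 6 = 45.
Draw number 45 + 1 = 46 must push one box to 7.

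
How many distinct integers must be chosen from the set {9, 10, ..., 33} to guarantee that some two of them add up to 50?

18

Group the elements by complementary pair {x, 50−x}: {17,33}, {18,32}, {19,31}, …, giving 8 two-element pairs, the single value 25 (it cannot pair with itself since the integers are distinct), and 8 integers whose partner 50−x falls outside [9,33].
Treating each of those 17 groups as a pigeonhole, one can pick one integer per group — 17 integers — with no two summing to 50.
The 18th integer lands in an occupied pair, forcing a sum of 50.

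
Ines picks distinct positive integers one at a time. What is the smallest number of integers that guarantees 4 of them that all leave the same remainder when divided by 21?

The 21 residue classes mod 21 are the pigeonholes.
With 63 integers one could put 3 in each residue class and have no class reach 4.
The 64th integer pushes some class to 4, so 21·3 + 1 = 64.

64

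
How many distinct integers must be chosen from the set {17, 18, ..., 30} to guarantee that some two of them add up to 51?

Two chosen integers sum to 51 exactly when both halves of some pair {x, 51−x} with 21 ≤ x ≤ 51−x ≤ 30 are chosen — 5 such pairs.
The remaining 4 elements (those with no distinct partner in range) can never complete a 51-sum, so the worst case takes all of them and one from each pair: 4 + 5 = 9.
The 10th integer has to be the second member of some pair, so 9 + 1 = 10.

10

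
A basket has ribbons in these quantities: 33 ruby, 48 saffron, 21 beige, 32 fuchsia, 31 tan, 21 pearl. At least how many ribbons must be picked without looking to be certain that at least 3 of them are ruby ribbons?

156

In the worst case for collecting ruby ribbons, every non-ruby ribbon comes out first.
There are 48 + 21 + 32 + 31 + 21 = 153 non-ruby ribbons altogether.
After those, each further ribbon must be ruby, so 153 + 3 = 156 draws guarantee 3 ruby ribbons.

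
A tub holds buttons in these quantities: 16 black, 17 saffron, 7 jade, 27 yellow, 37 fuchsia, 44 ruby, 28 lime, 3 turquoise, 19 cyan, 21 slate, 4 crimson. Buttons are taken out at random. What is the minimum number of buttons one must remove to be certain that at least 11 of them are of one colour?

Put each drawn button into a box by colour. The largest draw with every box below 11 takes min(count, 10) from each colour; colours with fewer than 10 contribute all they have.
Σ min(cᵢ, 10) = 10 + 10 + 7 + 10 + 10 + 10 + 10 + 3 + 10 + 10 + 4 = 94.
Draw number 94 + 1 = 95 must push one box to 11.

95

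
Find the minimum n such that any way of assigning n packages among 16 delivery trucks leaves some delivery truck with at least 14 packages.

209

With 208 packages one could put exactly 13 in each of the 16 delivery trucks, and no delivery truck would reach 14.
By pigeonhole, one more package must land in a delivery truck that already has 13, giving it 14.
So 16 × 13 + 1 = 209 packages are required.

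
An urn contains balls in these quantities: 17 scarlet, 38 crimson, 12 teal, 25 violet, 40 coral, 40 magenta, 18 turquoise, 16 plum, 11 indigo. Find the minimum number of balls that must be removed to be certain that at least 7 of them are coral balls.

184

In the worst case for collecting coral balls, every non-coral ball comes out first.
There are 17 + 38 + 12 + 25 + 40 + 18 + 16 + 11 = 177 non-coral balls altogether.
After those, each further ball must be coral, so 177 + 7 = 184 draws guarantee 7 coral balls.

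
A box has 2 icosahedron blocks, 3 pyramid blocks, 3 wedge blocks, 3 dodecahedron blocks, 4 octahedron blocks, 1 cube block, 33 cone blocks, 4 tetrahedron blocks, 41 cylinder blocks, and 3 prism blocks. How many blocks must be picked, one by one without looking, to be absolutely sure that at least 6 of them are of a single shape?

An adversary could hand out at most 5 blocks per shape (8 shapes run out sooner): 2 + 3 + 3 + 3 + 4 + 1 + 5 + 4 + 5 + 3 = 33 blocks and still no shape has 6.
One more block lands in a shape already at 5, so 34 draws are enough and 33 are not.

34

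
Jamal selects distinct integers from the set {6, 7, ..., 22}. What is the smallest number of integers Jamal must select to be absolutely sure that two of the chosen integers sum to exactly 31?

11

Two chosen integers sum to 31 exactly when both halves of some pair {x, 31−x} with 9 ≤ x ≤ 31−x ≤ 22 are chosen — 7 such pairs.
The remaining 3 elements (those with no distinct partner in range) can never complete a 31-sum, so the worst case takes all of them and one from each pair: 3 + 7 = 10.
The 11th integer has to be the second member of some pair, so 10 + 1 = 11.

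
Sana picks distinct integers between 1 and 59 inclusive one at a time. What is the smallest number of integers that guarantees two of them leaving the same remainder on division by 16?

17

The 16 residue classes mod 16 are the pigeonholes.
With 16 integers one could put 1 in each residue class and have no class reach 2.
The 17th integer pushes some class to 2, so 16·1 + 1 = 17.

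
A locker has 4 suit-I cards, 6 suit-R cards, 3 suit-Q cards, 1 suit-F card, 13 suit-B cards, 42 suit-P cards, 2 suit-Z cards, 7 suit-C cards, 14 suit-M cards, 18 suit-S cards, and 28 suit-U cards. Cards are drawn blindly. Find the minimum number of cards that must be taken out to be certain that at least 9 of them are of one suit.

64

The 11 suits are the holes; the cards drawn are the pigeons.
To avoid 9 of any one suit, the worst case takes at most 8 of each suit, or every card of a suit that has fewer than 8.
That gives 4 + 6 + 3 + 1 + 8 + 8 + 2 + 7 + 8 + 8 + 8 = 63 cards with no suit reaching 9.
The next card forces some suit to 9, so 63 + 1 = 64.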